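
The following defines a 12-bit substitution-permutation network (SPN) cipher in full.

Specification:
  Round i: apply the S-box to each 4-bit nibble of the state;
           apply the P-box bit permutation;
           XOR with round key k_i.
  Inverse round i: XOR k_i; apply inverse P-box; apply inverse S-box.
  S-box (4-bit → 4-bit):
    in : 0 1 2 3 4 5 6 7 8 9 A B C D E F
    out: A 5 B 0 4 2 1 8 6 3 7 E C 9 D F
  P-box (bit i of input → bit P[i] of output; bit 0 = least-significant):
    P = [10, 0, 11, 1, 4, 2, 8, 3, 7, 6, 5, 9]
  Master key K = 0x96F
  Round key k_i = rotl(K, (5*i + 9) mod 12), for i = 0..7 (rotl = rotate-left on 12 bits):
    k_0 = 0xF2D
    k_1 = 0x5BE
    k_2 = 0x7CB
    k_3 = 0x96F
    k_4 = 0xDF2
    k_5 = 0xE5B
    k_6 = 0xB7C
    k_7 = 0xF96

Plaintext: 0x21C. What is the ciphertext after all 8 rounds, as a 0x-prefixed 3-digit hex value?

s_0 = plaintext = 0x21C
s_1 = Round(s_0, k_0) = 0x4FF
s_2 = Round(s_1, k_1) = 0x881
s_3 = Round(s_2, k_2) = 0xAAF
s_4 = Round(s_3, k_3) = 0x498
s_5 = Round(s_4, k_4) = 0x5C7
s_6 = Round(s_5, k_5) = 0xF11
s_7 = Round(s_6, k_6) = 0x48C
s_8 = Round(s_7, k_7) = 0x6B0

0x6B0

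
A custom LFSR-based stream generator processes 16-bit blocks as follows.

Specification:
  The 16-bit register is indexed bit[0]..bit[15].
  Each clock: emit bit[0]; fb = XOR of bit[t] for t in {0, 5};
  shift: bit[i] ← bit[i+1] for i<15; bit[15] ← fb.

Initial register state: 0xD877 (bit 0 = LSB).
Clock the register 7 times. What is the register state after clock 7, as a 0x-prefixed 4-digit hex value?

reg_0 = 0xD877
clock 1: out=1, reg = 0x6C3B
clock 2: out=1, reg = 0x361D
clock 3: out=1, reg = 0x9B0E
clock 4: out=0, reg = 0x4D87
clock 5: out=1, reg = 0xA6C3
clock 6: out=1, reg = 0xD361
clock 7: out=1, reg = 0x69B0

0x69B0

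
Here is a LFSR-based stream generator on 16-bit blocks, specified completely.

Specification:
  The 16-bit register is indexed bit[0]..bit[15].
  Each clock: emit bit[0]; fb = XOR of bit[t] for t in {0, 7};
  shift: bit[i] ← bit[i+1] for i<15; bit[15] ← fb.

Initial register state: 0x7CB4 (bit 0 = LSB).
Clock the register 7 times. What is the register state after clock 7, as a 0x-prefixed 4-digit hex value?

reg_0 = 0x7CB4
clock 1: out=0, reg = 0xBE5A
clock 2: out=0, reg = 0x5F2D
clock 3: out=1, reg = 0xAF96
clock 4: out=0, reg = 0xD7CB
clock 5: out=1, reg = 0x6BE5
clock 6: out=1, reg = 0x35F2
clock 7: out=0, reg = 0x9AF9

0x9AF9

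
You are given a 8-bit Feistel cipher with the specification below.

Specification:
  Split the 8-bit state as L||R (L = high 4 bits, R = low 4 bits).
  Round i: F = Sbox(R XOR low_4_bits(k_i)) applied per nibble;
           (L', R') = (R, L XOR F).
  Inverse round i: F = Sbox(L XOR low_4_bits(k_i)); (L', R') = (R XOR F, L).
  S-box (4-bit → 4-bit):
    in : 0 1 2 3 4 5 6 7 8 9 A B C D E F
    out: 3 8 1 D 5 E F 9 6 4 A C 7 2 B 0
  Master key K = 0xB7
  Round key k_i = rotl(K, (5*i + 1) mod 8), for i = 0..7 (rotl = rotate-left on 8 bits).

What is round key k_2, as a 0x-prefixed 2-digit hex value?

0xBD

K = 0xB7
k_0 = rotl(K, (5*0+1) mod 8) = rotl(K, 1) = 0x6F
k_1 = rotl(K, (5*1+1) mod 8) = rotl(K, 6) = 0xED
k_2 = rotl(K, (5*2+1) mod 8) = rotl(K, 3) = 0xBD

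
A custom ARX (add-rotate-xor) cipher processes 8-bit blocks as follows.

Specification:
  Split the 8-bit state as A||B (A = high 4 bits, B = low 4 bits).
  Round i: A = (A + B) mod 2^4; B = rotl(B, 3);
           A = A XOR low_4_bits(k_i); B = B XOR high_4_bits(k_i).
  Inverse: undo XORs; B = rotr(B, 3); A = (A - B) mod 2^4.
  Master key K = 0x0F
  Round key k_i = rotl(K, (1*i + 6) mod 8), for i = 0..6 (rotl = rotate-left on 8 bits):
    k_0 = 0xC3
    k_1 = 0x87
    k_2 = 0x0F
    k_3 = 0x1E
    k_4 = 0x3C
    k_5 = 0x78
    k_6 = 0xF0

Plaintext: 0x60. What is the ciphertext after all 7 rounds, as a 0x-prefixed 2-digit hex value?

0xCD

s_0 = plaintext = 0x60
s_1 = Round(s_0, k_0) = 0x5C
s_2 = Round(s_1, k_1) = 0x6E
s_3 = Round(s_2, k_2) = 0xB7
s_4 = Round(s_3, k_3) = 0xCA
s_5 = Round(s_4, k_4) = 0xA6
s_6 = Round(s_5, k_5) = 0x84
s_7 = Round(s_6, k_6) = 0xCD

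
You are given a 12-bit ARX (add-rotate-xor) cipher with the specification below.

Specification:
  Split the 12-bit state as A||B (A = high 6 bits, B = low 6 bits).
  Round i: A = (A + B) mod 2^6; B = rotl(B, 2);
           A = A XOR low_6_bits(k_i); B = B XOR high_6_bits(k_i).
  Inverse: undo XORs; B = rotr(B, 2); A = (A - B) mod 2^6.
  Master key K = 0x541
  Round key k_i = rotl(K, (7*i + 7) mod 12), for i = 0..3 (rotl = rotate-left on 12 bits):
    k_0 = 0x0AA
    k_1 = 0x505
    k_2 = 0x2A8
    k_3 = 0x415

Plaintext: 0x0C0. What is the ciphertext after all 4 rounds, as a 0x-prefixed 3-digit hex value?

0x23F

s_0 = plaintext = 0x0C0
s_1 = Round(s_0, k_0) = 0xA42
s_2 = Round(s_1, k_1) = 0xB9C
s_3 = Round(s_2, k_2) = 0x8BB
s_4 = Round(s_3, k_3) = 0x23F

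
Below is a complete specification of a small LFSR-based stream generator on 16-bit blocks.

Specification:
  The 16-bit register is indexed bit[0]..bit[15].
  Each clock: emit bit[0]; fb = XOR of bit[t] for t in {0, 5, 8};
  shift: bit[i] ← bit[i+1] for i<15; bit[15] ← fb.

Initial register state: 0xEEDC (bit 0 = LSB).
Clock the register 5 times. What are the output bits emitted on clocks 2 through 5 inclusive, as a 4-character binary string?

0111

reg_0 = 0xEEDC
clock 1: out=0, reg = 0x776E
clock 2: out=0, reg = 0x3BB7
clock 3: out=1, reg = 0x9DDB
clock 4: out=1, reg = 0x4EED
clock 5: out=1, reg = 0x2776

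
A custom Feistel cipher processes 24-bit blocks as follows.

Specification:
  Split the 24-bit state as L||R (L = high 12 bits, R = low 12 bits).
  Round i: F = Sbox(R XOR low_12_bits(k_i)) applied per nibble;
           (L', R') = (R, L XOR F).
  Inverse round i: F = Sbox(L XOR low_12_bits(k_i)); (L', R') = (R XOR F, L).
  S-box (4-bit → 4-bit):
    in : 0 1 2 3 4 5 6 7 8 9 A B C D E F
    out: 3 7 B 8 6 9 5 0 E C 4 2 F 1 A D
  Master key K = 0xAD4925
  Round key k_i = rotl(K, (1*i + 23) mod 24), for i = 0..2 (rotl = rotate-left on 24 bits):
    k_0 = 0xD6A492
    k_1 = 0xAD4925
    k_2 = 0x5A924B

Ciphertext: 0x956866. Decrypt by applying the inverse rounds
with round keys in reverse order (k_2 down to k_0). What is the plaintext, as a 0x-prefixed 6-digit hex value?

s_0 = ciphertext = 0x956866
s_1 = InvRound(s_0, k_2) = 0xA17956
s_2 = InvRound(s_1, k_1) = 0x1DDA17
s_3 = InvRound(s_2, k_0) = 0x37A1DD

0x37A1DD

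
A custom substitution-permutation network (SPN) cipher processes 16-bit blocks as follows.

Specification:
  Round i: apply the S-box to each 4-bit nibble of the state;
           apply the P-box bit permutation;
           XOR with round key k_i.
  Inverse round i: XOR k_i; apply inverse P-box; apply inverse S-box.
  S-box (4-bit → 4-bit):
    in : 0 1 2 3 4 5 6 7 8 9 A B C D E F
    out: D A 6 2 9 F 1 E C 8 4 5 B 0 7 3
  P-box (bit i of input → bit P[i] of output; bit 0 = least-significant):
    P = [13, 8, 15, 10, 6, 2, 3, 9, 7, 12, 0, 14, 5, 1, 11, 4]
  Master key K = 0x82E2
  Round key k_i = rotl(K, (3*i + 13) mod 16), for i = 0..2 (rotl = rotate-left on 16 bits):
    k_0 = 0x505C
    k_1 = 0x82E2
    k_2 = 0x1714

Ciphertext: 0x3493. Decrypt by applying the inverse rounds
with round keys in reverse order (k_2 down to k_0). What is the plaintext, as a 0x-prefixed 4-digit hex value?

s_0 = ciphertext = 0x3493
s_1 = InvRound(s_0, k_2) = 0x3B1F
s_2 = InvRound(s_1, k_1) = 0x0EEE
s_3 = InvRound(s_2, k_0) = 0x5C99

0x5C99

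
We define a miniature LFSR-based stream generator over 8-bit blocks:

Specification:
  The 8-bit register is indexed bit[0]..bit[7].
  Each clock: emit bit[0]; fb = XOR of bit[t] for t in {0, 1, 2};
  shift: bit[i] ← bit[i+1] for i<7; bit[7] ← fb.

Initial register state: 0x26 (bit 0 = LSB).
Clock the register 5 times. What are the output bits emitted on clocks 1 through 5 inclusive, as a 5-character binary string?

01100

reg_0 = 0x26
clock 1: out=0, reg = 0x13
clock 2: out=1, reg = 0x09
clock 3: out=1, reg = 0x84
clock 4: out=0, reg = 0xC2
clock 5: out=0, reg = 0xE1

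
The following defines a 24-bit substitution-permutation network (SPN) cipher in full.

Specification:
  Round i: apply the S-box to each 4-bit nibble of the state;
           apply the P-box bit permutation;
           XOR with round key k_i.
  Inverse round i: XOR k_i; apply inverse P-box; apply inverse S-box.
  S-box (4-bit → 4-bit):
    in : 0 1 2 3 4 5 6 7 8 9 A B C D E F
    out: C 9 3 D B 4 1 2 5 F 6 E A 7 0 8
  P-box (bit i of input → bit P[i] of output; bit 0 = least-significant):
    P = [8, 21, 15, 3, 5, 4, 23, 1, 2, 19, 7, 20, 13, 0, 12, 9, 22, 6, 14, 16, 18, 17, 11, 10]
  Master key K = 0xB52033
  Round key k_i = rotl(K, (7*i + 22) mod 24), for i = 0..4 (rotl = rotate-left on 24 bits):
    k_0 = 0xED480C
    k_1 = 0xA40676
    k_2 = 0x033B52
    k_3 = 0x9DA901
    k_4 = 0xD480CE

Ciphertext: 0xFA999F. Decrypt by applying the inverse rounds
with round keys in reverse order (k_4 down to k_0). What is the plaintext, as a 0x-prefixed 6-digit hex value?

0x76798A

s_0 = ciphertext = 0xFA999F
s_1 = InvRound(s_0, k_4) = 0xD7A772
s_2 = InvRound(s_1, k_3) = 0xB2C74E
s_3 = InvRound(s_2, k_2) = 0x0081AB
s_4 = InvRound(s_3, k_1) = 0x17C8A9
s_5 = InvRound(s_4, k_0) = 0x76798A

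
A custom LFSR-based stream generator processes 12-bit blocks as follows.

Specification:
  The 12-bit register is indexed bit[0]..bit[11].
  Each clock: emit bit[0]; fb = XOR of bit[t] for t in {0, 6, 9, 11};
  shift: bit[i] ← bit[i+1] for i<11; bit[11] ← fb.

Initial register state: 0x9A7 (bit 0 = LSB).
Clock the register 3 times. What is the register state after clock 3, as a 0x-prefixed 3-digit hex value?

reg_0 = 0x9A7
clock 1: out=1, reg = 0x4D3
clock 2: out=1, reg = 0x269
clock 3: out=1, reg = 0x934

0x934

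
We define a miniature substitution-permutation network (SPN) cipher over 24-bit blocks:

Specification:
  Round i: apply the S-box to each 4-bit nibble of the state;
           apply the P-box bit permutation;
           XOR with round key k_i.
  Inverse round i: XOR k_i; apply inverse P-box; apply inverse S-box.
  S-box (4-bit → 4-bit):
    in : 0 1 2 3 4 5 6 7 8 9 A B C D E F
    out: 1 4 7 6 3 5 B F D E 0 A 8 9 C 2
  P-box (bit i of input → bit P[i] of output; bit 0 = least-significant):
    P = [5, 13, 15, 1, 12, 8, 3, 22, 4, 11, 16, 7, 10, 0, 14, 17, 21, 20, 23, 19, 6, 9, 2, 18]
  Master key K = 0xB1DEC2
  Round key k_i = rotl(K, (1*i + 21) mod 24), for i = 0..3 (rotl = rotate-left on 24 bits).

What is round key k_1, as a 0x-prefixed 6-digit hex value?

0xAC77B0

K = 0xB1DEC2
k_0 = rotl(K, (1*0+21) mod 24) = rotl(K, 21) = 0x563BD8
k_1 = rotl(K, (1*1+21) mod 24) = rotl(K, 22) = 0xAC77B0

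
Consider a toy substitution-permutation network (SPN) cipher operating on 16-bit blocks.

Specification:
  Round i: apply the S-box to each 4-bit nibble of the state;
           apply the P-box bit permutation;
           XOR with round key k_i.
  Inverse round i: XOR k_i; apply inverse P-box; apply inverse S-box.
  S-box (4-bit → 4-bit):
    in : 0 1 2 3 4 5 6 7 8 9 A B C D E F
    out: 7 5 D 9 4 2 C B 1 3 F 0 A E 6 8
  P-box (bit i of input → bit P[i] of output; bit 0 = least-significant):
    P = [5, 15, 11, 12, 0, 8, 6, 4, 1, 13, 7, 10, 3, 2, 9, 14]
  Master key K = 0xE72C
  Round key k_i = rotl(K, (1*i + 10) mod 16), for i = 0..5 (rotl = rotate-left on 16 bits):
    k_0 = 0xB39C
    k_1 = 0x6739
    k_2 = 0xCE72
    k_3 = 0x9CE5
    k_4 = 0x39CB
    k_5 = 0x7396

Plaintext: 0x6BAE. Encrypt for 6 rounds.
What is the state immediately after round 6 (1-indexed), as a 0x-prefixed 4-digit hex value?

s_0 = plaintext = 0x6BAE
s_1 = Round(s_0, k_0) = 0x78CD
s_2 = Round(s_1, k_1) = 0xBE27
s_3 = Round(s_2, k_2) = 0x7E83
s_4 = Round(s_3, k_3) = 0xEC48
s_5 = Round(s_4, k_4) = 0x1FAF
s_6 = Round(s_5, k_5) = 0x64CF

0x64CF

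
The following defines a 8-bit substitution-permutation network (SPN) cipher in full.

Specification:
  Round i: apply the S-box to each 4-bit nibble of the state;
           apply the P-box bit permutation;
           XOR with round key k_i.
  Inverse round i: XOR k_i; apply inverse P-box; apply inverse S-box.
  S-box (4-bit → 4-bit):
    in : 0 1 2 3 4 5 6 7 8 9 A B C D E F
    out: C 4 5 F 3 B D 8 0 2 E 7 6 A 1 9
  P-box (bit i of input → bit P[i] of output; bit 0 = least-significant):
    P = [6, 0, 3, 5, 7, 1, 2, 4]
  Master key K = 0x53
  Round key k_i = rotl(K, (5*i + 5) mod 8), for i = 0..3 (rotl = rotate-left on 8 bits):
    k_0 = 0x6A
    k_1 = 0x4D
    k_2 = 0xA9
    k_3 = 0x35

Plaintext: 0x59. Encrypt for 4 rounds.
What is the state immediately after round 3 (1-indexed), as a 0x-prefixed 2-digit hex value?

s_0 = plaintext = 0x59
s_1 = Round(s_0, k_0) = 0xF9
s_2 = Round(s_1, k_1) = 0xDC
s_3 = Round(s_2, k_2) = 0xB2
s_4 = Round(s_3, k_3) = 0xFB

0xB2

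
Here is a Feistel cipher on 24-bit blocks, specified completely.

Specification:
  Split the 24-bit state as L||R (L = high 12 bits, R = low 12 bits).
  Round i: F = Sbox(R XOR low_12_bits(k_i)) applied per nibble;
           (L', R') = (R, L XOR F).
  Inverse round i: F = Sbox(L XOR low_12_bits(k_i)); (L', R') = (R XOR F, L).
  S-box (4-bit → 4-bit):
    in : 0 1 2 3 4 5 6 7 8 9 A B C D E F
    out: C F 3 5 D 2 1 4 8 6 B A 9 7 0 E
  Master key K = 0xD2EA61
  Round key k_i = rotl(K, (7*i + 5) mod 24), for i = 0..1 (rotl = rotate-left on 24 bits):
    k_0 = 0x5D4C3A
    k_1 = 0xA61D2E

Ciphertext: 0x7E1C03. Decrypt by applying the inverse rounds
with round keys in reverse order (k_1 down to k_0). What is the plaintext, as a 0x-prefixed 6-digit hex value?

s_0 = ciphertext = 0x7E1C03
s_1 = InvRound(s_0, k_1) = 0x79D7E1
s_2 = InvRound(s_1, k_0) = 0xD5579D

0xD5579D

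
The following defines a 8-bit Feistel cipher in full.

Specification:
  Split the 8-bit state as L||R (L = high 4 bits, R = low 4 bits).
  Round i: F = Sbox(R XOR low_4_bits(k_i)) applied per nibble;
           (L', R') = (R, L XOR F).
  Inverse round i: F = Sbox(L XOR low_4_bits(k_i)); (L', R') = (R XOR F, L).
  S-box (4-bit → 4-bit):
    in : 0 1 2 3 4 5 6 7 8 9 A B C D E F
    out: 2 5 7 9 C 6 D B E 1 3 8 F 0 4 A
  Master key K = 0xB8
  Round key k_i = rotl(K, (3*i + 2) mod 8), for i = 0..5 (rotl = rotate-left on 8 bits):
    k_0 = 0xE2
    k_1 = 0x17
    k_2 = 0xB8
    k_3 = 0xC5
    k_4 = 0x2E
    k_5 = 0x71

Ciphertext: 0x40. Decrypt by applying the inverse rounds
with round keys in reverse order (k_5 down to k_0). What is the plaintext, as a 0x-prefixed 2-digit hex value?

0xE9

s_0 = ciphertext = 0x40
s_1 = InvRound(s_0, k_5) = 0x64
s_2 = InvRound(s_1, k_4) = 0xA6
s_3 = InvRound(s_2, k_3) = 0xCA
s_4 = InvRound(s_3, k_2) = 0x6C
s_5 = InvRound(s_4, k_1) = 0x96
s_6 = InvRound(s_5, k_0) = 0xE9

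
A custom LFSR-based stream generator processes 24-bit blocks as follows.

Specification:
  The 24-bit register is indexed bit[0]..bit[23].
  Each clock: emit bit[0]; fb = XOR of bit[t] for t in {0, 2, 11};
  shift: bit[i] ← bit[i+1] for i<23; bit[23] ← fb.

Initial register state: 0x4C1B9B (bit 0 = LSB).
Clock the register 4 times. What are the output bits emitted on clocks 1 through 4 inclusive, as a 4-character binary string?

1101

reg_0 = 0x4C1B9B
clock 1: out=1, reg = 0x260DCD
clock 2: out=1, reg = 0x9306E6
clock 3: out=0, reg = 0xC98373
clock 4: out=1, reg = 0xE4C1B9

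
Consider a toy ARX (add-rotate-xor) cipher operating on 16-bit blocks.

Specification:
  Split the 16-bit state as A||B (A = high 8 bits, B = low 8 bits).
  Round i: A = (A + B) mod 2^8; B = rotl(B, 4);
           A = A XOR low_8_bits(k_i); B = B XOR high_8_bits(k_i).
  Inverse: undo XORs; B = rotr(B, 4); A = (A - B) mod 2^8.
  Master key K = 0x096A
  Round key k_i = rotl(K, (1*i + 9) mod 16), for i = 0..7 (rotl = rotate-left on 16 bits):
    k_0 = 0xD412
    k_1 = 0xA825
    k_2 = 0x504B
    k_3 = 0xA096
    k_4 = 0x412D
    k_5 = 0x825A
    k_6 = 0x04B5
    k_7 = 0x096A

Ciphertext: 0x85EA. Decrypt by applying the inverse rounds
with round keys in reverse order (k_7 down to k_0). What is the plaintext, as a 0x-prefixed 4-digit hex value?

s_0 = ciphertext = 0x85EA
s_1 = InvRound(s_0, k_7) = 0xB13E
s_2 = InvRound(s_1, k_6) = 0x61A3
s_3 = InvRound(s_2, k_5) = 0x2912
s_4 = InvRound(s_3, k_4) = 0xCF35
s_5 = InvRound(s_4, k_3) = 0x0059
s_6 = InvRound(s_5, k_2) = 0xBB90
s_7 = InvRound(s_6, k_1) = 0x1B83
s_8 = InvRound(s_7, k_0) = 0x9475

0x9475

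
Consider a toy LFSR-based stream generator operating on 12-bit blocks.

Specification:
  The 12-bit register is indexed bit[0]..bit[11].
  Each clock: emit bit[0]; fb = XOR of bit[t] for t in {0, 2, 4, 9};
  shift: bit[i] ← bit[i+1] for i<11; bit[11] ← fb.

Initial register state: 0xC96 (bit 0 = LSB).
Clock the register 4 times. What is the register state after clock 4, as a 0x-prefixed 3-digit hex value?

reg_0 = 0xC96
clock 1: out=0, reg = 0x64B
clock 2: out=1, reg = 0x325
clock 3: out=1, reg = 0x992
clock 4: out=0, reg = 0xCC9

0xCC9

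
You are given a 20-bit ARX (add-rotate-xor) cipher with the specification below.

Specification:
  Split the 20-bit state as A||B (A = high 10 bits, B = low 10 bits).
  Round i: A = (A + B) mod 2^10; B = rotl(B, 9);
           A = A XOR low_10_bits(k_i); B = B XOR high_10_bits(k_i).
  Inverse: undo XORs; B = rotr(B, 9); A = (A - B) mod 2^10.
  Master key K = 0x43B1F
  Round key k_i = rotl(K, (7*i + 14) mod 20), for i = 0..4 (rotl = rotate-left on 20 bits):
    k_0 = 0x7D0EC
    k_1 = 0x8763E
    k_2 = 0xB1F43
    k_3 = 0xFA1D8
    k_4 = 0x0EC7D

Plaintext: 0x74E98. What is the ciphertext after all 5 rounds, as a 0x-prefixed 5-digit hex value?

s_0 = plaintext = 0x74E98
s_1 = Round(s_0, k_0) = 0x21CB8
s_2 = Round(s_1, k_1) = 0xC0641
s_3 = Round(s_2, k_2) = 0x805E7
s_4 = Round(s_3, k_3) = 0x8C11B
s_5 = Round(s_4, k_4) = 0xCDAB6

0xCDAB6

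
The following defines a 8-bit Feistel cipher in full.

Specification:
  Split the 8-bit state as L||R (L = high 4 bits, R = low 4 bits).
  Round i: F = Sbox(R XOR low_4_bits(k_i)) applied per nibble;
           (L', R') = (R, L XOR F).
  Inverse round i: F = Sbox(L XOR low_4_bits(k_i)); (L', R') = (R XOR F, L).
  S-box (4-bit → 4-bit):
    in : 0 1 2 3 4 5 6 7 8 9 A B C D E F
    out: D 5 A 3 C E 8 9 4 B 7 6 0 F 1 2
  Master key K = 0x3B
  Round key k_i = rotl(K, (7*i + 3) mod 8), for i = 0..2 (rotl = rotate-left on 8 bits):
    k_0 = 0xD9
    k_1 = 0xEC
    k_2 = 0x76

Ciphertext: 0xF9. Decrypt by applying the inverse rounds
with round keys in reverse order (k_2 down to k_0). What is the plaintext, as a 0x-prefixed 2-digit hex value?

s_0 = ciphertext = 0xF9
s_1 = InvRound(s_0, k_2) = 0x2F
s_2 = InvRound(s_1, k_1) = 0xE2
s_3 = InvRound(s_2, k_0) = 0xBE

0xBE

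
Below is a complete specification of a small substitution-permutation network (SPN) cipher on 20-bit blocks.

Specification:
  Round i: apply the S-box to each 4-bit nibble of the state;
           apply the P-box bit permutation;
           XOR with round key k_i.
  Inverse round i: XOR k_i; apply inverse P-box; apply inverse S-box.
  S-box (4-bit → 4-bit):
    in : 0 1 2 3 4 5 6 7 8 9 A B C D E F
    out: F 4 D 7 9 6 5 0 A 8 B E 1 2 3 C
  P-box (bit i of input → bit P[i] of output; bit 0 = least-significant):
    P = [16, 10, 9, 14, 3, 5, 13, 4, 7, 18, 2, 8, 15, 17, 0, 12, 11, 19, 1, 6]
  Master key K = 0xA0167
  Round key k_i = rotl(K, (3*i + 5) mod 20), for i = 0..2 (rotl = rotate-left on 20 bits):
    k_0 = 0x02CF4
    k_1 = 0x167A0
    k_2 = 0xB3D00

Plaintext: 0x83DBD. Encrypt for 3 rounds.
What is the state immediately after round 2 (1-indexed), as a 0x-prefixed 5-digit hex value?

s_0 = plaintext = 0x83DBD
s_1 = Round(s_0, k_0) = 0xE8885
s_2 = Round(s_1, k_1) = 0xF7890
s_3 = Round(s_2, k_2) = 0xE7A52

0xF7890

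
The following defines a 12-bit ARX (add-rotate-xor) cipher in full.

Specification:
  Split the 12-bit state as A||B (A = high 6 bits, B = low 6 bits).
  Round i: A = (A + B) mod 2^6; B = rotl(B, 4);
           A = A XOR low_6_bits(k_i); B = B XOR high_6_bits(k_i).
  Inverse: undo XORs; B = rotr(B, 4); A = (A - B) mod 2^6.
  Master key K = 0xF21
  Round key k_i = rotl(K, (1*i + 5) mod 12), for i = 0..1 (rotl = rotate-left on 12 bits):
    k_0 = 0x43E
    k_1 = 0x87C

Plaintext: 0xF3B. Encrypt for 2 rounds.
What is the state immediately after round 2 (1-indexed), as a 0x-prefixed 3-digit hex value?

0x2CA

s_0 = plaintext = 0xF3B
s_1 = Round(s_0, k_0) = 0x26E
s_2 = Round(s_1, k_1) = 0x2CA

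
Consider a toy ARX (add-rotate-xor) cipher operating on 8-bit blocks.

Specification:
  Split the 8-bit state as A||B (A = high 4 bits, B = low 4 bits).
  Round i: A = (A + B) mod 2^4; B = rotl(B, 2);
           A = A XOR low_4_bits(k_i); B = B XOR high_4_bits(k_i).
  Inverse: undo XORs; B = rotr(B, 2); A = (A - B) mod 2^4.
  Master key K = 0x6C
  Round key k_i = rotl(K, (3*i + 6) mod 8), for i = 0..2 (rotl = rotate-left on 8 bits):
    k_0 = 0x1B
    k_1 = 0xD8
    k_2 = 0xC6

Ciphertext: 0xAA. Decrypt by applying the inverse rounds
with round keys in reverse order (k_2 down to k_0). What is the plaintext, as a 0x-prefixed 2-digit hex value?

0x10

s_0 = ciphertext = 0xAA
s_1 = InvRound(s_0, k_2) = 0x39
s_2 = InvRound(s_1, k_1) = 0xA1
s_3 = InvRound(s_2, k_0) = 0x10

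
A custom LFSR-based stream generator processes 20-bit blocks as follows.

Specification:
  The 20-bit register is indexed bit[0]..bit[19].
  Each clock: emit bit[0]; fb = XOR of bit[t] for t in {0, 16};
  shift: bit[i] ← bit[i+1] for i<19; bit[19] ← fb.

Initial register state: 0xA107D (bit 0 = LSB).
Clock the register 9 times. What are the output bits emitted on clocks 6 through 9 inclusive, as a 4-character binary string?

1100

reg_0 = 0xA107D
clock 1: out=1, reg = 0xD083E
clock 2: out=0, reg = 0xE841F
clock 3: out=1, reg = 0xF420F
clock 4: out=1, reg = 0x7A107
clock 5: out=1, reg = 0x3D083
clock 6: out=1, reg = 0x1E841
clock 7: out=1, reg = 0x0F420
clock 8: out=0, reg = 0x07A10
clock 9: out=0, reg = 0x03D08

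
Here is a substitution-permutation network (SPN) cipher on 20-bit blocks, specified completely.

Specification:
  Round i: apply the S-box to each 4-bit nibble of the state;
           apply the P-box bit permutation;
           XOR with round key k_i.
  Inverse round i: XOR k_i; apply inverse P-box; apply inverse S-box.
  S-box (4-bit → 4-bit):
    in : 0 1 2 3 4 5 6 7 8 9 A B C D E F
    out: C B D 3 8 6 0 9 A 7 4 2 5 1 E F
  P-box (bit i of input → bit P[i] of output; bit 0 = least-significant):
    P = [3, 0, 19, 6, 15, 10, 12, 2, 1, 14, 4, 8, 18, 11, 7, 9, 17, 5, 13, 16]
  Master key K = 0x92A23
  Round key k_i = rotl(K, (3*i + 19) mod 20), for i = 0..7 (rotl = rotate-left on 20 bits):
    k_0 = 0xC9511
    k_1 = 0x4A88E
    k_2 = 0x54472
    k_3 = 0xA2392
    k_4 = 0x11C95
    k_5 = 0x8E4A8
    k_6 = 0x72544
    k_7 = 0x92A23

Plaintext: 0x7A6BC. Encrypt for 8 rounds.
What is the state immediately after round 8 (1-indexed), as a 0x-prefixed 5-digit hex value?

s_0 = plaintext = 0x7A6BC
s_1 = Round(s_0, k_0) = 0x79199
s_2 = Round(s_1, k_1) = 0xB7505
s_3 = Round(s_2, k_2) = 0x91647
s_4 = Round(s_3, k_3) = 0xC09FE
s_5 = Round(s_4, k_4) = 0xBEA42
s_6 = Round(s_5, k_5) = 0x0EE54
s_7 = Round(s_6, k_6) = 0x65A94
s_8 = Round(s_7, k_7) = 0x9B6F3

0x9B6F3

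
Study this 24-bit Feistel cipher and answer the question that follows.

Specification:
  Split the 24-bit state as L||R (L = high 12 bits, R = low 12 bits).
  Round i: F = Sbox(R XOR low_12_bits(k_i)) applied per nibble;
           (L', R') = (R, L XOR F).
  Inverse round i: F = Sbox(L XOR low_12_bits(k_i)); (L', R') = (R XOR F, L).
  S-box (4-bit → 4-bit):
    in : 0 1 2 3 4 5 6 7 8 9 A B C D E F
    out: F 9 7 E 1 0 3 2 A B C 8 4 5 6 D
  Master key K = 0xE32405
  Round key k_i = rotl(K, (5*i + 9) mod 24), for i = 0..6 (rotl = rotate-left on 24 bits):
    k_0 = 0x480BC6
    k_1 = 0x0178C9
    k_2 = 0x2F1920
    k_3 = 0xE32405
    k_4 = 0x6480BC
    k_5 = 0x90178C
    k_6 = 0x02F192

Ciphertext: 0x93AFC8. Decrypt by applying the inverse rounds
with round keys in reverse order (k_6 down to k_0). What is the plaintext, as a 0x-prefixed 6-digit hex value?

s_0 = ciphertext = 0x93AFC8
s_1 = InvRound(s_0, k_6) = 0x50293A
s_2 = InvRound(s_1, k_5) = 0xE9C502
s_3 = InvRound(s_2, k_4) = 0x37DE9C
s_4 = InvRound(s_3, k_3) = 0xCB637D
s_5 = InvRound(s_4, k_2) = 0x3CECB6
s_6 = InvRound(s_5, k_1) = 0x4443CE
s_7 = InvRound(s_6, k_0) = 0xE69444

0xE69444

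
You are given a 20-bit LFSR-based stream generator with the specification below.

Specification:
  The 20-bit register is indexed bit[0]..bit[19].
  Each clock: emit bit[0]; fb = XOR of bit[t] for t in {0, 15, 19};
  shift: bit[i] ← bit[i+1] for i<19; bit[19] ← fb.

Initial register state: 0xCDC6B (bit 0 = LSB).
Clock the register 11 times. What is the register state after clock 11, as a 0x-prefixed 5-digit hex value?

reg_0 = 0xCDC6B
clock 1: out=1, reg = 0xE6E35
clock 2: out=1, reg = 0x7371A
clock 3: out=0, reg = 0x39B8D
clock 4: out=1, reg = 0x1CDC6
clock 5: out=0, reg = 0x8E6E3
clock 6: out=1, reg = 0xC7371
clock 7: out=1, reg = 0x639B8
clock 8: out=0, reg = 0x31CDC
clock 9: out=0, reg = 0x18E6E
clock 10: out=0, reg = 0x8C737
clock 11: out=1, reg = 0xC639B

0xC639B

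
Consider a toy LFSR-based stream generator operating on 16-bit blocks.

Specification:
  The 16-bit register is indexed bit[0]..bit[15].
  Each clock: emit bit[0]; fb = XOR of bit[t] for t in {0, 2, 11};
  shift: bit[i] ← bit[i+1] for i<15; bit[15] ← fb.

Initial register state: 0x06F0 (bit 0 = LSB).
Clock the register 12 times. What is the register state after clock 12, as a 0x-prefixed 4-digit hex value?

0xECC0

reg_0 = 0x06F0
clock 1: out=0, reg = 0x0378
clock 2: out=0, reg = 0x01BC
clock 3: out=0, reg = 0x80DE
clock 4: out=0, reg = 0xC06F
clock 5: out=1, reg = 0x6037
clock 6: out=1, reg = 0x301B
clock 7: out=1, reg = 0x980D
clock 8: out=1, reg = 0xCC06
clock 9: out=0, reg = 0x6603
clock 10: out=1, reg = 0xB301
clock 11: out=1, reg = 0xD980
clock 12: out=0, reg = 0xECC0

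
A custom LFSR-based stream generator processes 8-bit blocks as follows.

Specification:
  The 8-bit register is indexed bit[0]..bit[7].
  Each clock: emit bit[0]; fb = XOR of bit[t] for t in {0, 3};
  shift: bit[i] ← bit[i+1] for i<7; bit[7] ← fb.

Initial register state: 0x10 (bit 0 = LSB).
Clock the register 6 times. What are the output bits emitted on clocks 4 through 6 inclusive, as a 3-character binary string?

010

reg_0 = 0x10
clock 1: out=0, reg = 0x08
clock 2: out=0, reg = 0x84
clock 3: out=0, reg = 0x42
clock 4: out=0, reg = 0x21
clock 5: out=1, reg = 0x90
clock 6: out=0, reg = 0x48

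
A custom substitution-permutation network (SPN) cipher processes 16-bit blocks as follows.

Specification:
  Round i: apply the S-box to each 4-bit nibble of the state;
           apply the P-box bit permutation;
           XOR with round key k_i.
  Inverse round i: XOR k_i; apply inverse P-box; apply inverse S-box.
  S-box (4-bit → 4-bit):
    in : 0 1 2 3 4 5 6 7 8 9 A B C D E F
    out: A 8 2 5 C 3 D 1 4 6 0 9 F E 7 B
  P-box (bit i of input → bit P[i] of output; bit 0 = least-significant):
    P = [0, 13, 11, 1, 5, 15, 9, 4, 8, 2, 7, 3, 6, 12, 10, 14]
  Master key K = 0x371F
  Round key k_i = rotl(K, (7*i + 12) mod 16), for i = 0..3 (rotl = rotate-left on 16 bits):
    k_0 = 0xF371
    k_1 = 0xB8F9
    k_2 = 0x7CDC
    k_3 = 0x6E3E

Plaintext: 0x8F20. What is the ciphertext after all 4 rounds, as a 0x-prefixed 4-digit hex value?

s_0 = plaintext = 0x8F20
s_1 = Round(s_0, k_0) = 0x567F
s_2 = Round(s_1, k_1) = 0x8912
s_3 = Round(s_2, k_2) = 0x5848
s_4 = Round(s_3, k_3) = 0x74EE

0x74EE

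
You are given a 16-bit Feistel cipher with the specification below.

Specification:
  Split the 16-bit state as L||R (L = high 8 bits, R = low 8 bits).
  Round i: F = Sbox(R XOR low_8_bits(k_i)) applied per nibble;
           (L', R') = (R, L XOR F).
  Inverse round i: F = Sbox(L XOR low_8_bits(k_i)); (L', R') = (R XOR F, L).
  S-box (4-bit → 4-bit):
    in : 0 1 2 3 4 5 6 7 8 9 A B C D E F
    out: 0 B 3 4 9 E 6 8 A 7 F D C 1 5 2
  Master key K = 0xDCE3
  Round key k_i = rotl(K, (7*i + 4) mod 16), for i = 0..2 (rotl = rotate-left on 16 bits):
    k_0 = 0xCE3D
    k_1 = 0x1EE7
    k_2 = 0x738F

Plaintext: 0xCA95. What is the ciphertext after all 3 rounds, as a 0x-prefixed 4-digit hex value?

0x8D33

s_0 = plaintext = 0xCA95
s_1 = Round(s_0, k_0) = 0x9530
s_2 = Round(s_1, k_1) = 0x308D
s_3 = Round(s_2, k_2) = 0x8D33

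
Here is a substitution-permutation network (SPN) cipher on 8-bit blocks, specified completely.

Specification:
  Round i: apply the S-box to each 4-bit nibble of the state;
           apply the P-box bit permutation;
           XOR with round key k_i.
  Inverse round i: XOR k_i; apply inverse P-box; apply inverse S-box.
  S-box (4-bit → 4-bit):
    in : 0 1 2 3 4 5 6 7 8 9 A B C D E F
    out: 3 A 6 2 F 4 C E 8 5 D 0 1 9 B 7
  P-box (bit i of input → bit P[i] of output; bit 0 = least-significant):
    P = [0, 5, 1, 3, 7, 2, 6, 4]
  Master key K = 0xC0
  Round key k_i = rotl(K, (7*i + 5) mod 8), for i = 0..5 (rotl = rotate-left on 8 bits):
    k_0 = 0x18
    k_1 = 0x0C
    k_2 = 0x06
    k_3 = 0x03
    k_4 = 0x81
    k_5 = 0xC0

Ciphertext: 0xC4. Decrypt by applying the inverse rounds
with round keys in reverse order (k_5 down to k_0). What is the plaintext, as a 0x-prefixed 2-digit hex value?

0xC1

s_0 = ciphertext = 0xC4
s_1 = InvRound(s_0, k_5) = 0x3B
s_2 = InvRound(s_1, k_4) = 0xD7
s_3 = InvRound(s_2, k_3) = 0x4B
s_4 = InvRound(s_3, k_2) = 0x2D
s_5 = InvRound(s_4, k_1) = 0xB0
s_6 = InvRound(s_5, k_0) = 0xC1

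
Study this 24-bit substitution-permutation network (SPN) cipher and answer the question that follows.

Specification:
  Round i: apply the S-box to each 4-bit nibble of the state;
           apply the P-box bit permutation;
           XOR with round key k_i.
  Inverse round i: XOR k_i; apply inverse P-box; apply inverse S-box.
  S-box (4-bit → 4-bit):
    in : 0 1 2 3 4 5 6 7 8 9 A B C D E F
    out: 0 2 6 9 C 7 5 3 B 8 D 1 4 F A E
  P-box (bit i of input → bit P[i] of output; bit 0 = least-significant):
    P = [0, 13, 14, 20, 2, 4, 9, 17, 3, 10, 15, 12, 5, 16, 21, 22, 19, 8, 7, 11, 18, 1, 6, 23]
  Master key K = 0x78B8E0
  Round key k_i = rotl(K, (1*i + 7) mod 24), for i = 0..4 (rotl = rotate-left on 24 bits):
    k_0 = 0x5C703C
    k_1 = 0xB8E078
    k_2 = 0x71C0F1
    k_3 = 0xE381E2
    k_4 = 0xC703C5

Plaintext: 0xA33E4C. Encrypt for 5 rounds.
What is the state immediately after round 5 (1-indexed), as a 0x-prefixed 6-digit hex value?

0x43288D

s_0 = plaintext = 0xA33E4C
s_1 = Round(s_0, k_0) = 0x922E5C
s_2 = Round(s_1, k_1) = 0x19B7EC
s_3 = Round(s_2, k_2) = 0x738CCB
s_4 = Round(s_3, k_3) = 0xAE0BC1
s_5 = Round(s_4, k_4) = 0x43288D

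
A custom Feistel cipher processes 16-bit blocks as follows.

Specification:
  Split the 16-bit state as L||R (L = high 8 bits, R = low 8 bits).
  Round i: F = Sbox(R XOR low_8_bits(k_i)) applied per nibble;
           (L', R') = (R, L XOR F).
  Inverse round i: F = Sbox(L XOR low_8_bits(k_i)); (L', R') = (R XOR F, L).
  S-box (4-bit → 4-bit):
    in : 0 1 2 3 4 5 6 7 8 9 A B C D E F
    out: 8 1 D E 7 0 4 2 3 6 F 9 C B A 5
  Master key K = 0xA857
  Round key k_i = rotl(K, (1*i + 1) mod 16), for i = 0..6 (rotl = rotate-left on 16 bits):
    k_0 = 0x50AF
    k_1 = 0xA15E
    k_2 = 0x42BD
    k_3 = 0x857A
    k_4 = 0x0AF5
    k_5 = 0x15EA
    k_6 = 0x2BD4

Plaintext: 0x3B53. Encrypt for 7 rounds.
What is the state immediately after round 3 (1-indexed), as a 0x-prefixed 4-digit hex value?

s_0 = plaintext = 0x3B53
s_1 = Round(s_0, k_0) = 0x5367
s_2 = Round(s_1, k_1) = 0x67B5
s_3 = Round(s_2, k_2) = 0xB5E4
s_4 = Round(s_3, k_3) = 0xE4DF
s_5 = Round(s_4, k_4) = 0xDF3B
s_6 = Round(s_5, k_5) = 0x3B6E
s_7 = Round(s_6, k_6) = 0x6EA4

0xB5E4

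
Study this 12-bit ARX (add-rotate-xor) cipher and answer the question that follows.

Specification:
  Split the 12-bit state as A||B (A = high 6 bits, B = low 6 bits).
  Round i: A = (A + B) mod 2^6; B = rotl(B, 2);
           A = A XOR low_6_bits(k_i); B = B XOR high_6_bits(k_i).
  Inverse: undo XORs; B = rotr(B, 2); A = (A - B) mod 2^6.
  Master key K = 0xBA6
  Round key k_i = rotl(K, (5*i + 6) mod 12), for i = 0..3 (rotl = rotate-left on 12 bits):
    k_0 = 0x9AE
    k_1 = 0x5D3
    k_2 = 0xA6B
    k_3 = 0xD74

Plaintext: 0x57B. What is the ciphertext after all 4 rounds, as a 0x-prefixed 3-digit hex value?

0x9AF

s_0 = plaintext = 0x57B
s_1 = Round(s_0, k_0) = 0xF89
s_2 = Round(s_1, k_1) = 0x533
s_3 = Round(s_2, k_2) = 0xB26
s_4 = Round(s_3, k_3) = 0x9AF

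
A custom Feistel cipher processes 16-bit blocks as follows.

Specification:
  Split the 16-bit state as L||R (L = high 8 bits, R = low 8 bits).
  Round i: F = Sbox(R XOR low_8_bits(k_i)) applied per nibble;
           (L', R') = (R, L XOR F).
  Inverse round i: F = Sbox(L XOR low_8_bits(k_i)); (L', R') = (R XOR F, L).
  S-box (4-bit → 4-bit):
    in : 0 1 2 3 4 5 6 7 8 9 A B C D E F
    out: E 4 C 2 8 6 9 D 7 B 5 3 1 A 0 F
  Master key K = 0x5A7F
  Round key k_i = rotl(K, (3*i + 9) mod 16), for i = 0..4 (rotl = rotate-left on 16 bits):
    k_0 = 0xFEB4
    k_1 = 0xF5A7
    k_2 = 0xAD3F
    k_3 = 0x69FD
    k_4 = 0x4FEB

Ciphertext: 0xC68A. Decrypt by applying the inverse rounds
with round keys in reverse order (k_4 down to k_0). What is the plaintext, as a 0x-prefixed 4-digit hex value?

s_0 = ciphertext = 0xC68A
s_1 = InvRound(s_0, k_4) = 0x40C6
s_2 = InvRound(s_1, k_3) = 0xFC40
s_3 = InvRound(s_2, k_2) = 0x52FC
s_4 = InvRound(s_3, k_1) = 0x0A52
s_5 = InvRound(s_4, k_0) = 0x620A

0x620A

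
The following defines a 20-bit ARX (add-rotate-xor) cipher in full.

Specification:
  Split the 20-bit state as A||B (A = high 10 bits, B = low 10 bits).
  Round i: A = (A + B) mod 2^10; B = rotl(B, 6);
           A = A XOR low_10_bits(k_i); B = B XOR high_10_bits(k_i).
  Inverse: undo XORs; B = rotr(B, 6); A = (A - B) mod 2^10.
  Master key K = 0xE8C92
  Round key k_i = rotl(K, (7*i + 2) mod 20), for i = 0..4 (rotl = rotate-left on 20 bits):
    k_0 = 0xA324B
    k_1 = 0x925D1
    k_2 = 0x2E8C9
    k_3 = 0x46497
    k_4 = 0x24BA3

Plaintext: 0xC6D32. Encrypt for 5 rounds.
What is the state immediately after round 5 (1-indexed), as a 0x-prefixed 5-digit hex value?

s_0 = plaintext = 0xC6D32
s_1 = Round(s_0, k_0) = 0x81A1F
s_2 = Round(s_1, k_1) = 0x7D1A8
s_3 = Round(s_2, k_2) = 0xD56A0
s_4 = Round(s_3, k_3) = 0x58933
s_5 = Round(s_4, k_4) = 0x4D841

0x4D841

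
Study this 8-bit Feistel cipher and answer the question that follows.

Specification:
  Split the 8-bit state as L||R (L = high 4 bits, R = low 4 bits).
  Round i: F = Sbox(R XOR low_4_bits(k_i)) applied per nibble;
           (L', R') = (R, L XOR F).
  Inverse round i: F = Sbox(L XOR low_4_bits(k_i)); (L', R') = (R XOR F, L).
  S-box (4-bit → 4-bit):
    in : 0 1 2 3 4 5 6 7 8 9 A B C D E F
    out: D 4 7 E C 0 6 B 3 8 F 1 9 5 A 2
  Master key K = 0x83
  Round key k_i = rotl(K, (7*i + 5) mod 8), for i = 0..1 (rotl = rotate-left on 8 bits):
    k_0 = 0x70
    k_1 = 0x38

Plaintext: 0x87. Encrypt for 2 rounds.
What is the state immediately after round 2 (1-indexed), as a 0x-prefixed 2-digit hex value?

0x36

s_0 = plaintext = 0x87
s_1 = Round(s_0, k_0) = 0x73
s_2 = Round(s_1, k_1) = 0x36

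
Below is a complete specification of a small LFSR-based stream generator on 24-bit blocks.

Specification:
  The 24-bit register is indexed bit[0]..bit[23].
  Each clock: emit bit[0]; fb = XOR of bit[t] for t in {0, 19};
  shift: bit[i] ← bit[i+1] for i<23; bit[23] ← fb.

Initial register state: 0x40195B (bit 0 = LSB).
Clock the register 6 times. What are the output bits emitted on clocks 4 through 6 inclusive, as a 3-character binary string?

110

reg_0 = 0x40195B
clock 1: out=1, reg = 0xA00CAD
clock 2: out=1, reg = 0xD00656
clock 3: out=0, reg = 0x68032B
clock 4: out=1, reg = 0x340195
clock 5: out=1, reg = 0x9A00CA
clock 6: out=0, reg = 0xCD0065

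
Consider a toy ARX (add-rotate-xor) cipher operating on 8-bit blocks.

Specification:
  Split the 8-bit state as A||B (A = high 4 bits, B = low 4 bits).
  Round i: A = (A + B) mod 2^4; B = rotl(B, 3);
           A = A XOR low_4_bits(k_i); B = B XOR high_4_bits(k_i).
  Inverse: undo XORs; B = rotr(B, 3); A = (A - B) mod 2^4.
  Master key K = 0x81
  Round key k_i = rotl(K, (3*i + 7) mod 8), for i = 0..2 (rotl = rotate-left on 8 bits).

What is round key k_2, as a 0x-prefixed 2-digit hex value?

0x30

K = 0x81
k_0 = rotl(K, (3*0+7) mod 8) = rotl(K, 7) = 0xC0
k_1 = rotl(K, (3*1+7) mod 8) = rotl(K, 2) = 0x06
k_2 = rotl(K, (3*2+7) mod 8) = rotl(K, 5) = 0x30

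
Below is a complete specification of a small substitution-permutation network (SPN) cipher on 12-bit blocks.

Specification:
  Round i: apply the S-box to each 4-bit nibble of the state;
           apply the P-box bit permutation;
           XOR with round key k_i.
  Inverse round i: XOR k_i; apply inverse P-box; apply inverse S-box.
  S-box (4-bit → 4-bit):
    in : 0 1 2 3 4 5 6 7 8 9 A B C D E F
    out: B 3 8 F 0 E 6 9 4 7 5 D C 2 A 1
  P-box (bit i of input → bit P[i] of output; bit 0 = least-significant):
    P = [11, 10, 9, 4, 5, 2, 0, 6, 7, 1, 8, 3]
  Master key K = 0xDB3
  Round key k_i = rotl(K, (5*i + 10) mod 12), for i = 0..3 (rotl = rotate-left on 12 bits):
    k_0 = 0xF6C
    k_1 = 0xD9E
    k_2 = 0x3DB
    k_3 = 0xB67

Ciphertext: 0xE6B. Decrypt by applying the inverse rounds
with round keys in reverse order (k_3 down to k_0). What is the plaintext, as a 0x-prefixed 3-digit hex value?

0x617

s_0 = ciphertext = 0xE6B
s_1 = InvRound(s_0, k_3) = 0xCDD
s_2 = InvRound(s_1, k_2) = 0x6D9
s_3 = InvRound(s_2, k_1) = 0x65A
s_4 = InvRound(s_3, k_0) = 0x617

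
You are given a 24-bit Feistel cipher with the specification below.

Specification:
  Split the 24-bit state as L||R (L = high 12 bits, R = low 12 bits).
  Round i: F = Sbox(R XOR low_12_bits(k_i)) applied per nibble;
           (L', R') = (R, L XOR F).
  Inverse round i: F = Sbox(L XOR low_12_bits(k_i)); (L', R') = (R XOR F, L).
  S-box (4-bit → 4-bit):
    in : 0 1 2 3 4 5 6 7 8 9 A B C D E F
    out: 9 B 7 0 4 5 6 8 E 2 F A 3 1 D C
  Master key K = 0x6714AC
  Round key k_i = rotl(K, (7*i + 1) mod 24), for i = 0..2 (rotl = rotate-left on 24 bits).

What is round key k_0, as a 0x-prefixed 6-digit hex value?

0xCE2958

K = 0x6714AC
k_0 = rotl(K, (7*0+1) mod 24) = rotl(K, 1) = 0xCE2958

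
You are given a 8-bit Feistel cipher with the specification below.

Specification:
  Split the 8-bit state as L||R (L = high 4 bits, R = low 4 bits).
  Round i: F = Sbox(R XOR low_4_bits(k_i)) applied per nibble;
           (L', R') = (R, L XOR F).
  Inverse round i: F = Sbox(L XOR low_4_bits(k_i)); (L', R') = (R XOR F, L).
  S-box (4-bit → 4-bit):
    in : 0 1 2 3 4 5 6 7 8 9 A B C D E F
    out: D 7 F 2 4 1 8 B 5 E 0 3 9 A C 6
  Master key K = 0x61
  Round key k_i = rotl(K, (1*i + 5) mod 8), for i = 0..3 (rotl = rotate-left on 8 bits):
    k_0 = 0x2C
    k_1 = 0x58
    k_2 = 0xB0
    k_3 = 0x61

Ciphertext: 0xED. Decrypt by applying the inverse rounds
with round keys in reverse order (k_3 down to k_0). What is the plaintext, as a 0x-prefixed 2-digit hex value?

0x5A

s_0 = ciphertext = 0xED
s_1 = InvRound(s_0, k_3) = 0xBE
s_2 = InvRound(s_1, k_2) = 0xDB
s_3 = InvRound(s_2, k_1) = 0xAD
s_4 = InvRound(s_3, k_0) = 0x5A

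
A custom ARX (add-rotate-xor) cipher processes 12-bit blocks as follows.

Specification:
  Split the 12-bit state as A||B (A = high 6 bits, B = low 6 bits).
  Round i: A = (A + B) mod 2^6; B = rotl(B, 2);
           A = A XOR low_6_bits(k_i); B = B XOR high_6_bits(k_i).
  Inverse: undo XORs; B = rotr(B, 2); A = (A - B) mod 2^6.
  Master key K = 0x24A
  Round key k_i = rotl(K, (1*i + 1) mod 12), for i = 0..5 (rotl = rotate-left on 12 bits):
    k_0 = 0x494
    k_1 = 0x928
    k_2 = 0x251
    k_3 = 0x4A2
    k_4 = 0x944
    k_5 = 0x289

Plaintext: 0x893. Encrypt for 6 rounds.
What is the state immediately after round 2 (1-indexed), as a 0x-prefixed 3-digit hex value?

s_0 = plaintext = 0x893
s_1 = Round(s_0, k_0) = 0x85F
s_2 = Round(s_1, k_1) = 0xA19
s_3 = Round(s_2, k_2) = 0x42C
s_4 = Round(s_3, k_3) = 0x7A0
s_5 = Round(s_4, k_4) = 0xEA7
s_6 = Round(s_5, k_5) = 0xA14

0xA19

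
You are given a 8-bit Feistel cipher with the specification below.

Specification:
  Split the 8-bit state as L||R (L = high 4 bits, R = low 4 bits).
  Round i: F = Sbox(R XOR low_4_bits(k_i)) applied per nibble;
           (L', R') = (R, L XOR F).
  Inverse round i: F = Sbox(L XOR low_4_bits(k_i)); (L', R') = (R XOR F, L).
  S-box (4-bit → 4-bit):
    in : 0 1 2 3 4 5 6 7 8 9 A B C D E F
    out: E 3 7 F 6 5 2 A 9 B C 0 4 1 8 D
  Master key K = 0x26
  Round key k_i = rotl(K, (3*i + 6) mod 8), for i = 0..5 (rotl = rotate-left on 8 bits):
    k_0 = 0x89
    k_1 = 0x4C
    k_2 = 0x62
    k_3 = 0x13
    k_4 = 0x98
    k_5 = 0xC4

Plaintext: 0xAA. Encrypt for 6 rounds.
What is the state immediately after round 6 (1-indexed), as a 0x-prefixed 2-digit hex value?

0xD1

s_0 = plaintext = 0xAA
s_1 = Round(s_0, k_0) = 0xA5
s_2 = Round(s_1, k_1) = 0x51
s_3 = Round(s_2, k_2) = 0x1A
s_4 = Round(s_3, k_3) = 0xAA
s_5 = Round(s_4, k_4) = 0xAD
s_6 = Round(s_5, k_5) = 0xD1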